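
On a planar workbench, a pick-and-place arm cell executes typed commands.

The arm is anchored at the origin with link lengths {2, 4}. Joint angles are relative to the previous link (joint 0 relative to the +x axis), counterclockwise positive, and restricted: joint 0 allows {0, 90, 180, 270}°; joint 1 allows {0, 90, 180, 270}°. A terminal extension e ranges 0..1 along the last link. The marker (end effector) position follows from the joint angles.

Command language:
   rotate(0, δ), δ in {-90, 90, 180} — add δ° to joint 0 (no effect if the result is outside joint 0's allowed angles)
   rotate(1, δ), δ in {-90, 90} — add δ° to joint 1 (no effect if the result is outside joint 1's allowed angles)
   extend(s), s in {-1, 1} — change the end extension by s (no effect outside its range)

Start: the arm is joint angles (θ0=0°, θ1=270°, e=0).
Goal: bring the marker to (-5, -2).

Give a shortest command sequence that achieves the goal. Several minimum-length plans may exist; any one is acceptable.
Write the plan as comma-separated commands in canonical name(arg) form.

extend(1), rotate(0, -90)

t0: joint angles (θ0=0°, θ1=270°, e=0)
[1] after extend(1): joint angles (θ0=0°, θ1=270°, e=1)
[2] after rotate(0, -90): joint angles (θ0=270°, θ1=270°, e=1)
nothing shorter than 2 reaches the goal.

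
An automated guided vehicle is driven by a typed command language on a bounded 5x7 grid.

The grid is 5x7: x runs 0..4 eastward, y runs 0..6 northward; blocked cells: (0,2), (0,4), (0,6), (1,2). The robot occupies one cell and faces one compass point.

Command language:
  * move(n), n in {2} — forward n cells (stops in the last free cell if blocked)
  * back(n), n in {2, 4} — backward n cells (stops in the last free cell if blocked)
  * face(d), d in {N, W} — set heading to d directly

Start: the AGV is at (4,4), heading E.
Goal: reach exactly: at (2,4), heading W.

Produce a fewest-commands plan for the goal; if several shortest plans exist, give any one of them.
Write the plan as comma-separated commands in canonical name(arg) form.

back(2), face(W)

begin: at (4,4), heading E
step 1 (back(2)): at (2,4), heading E
step 2 (face(W)): at (2,4), heading W
nothing shorter than 2 reaches the goal.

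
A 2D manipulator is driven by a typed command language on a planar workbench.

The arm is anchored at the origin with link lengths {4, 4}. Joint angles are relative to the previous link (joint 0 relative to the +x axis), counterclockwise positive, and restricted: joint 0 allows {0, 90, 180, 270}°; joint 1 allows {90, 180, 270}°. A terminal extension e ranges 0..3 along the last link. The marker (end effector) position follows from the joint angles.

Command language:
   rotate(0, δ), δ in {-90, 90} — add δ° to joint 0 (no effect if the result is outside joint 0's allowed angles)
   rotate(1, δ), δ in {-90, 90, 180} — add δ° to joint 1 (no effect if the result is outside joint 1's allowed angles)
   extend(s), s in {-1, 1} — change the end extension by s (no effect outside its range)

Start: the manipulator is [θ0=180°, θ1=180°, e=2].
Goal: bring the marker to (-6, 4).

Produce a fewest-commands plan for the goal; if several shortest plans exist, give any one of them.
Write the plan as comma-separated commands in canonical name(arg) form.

rotate(1, -90), rotate(0, -90)

initial: [θ0=180°, θ1=180°, e=2]
t=1 rotate(1, -90) ⇒ [θ0=180°, θ1=90°, e=2]
t=2 rotate(0, -90) ⇒ [θ0=90°, θ1=90°, e=2]
shorter routes all fall short; 2 is best.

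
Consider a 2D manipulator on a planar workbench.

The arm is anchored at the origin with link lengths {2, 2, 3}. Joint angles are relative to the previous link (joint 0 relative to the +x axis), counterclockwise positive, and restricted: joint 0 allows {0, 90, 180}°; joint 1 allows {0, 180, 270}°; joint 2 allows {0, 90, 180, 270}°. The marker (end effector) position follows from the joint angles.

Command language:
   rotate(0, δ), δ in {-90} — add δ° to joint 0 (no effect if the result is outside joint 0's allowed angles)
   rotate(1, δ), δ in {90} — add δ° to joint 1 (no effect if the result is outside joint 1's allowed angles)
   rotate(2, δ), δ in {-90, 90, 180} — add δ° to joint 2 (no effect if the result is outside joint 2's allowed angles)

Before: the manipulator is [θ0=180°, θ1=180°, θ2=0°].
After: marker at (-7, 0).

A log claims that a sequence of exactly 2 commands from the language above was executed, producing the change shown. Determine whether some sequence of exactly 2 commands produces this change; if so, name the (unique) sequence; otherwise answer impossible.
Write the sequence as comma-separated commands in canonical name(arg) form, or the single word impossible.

begin: [θ0=180°, θ1=180°, θ2=0°]
t=1 rotate(1, 90) ⇒ [θ0=180°, θ1=270°, θ2=0°]
t=2 rotate(1, 90) ⇒ [θ0=180°, θ1=0°, θ2=0°]
uniquely the one of 25 2-step routes that fits.

rotate(1, 90), rotate(1, 90)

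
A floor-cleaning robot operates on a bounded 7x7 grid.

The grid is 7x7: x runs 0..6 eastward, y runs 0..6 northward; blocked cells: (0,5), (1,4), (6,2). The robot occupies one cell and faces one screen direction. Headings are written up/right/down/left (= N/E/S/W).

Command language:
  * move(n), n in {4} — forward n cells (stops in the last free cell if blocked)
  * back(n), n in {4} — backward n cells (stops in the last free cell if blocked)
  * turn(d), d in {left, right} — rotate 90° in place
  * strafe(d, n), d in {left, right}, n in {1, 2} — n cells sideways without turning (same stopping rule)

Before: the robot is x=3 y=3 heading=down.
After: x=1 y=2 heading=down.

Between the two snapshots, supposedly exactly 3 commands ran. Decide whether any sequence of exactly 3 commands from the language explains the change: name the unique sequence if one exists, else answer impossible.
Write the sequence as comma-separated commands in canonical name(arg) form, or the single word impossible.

key: running strafe(right, 2) before back(4) would end elsewhere — order is forced
begin: x=3 y=3 heading=down
t=1 back(4) ⇒ x=3 y=6 heading=down
t=2 move(4) ⇒ x=3 y=2 heading=down
t=3 strafe(right, 2) ⇒ x=1 y=2 heading=down
all 512 alternatives checked — unique.

back(4), move(4), strafe(right, 2)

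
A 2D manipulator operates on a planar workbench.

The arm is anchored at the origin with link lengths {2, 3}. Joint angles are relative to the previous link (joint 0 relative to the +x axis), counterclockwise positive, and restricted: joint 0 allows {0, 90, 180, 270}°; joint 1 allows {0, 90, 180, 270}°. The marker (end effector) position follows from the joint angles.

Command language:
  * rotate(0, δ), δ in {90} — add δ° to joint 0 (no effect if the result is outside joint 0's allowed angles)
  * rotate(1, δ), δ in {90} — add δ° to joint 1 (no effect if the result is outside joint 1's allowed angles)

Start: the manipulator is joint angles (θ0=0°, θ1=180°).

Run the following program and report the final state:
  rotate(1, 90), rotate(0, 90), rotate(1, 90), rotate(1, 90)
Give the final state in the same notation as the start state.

joint angles (θ0=90°, θ1=90°)

from: joint angles (θ0=0°, θ1=180°)
t=1 rotate(1, 90) ⇒ joint angles (θ0=0°, θ1=270°)
t=2 rotate(0, 90) ⇒ joint angles (θ0=90°, θ1=270°)
t=3 rotate(1, 90) ⇒ joint angles (θ0=90°, θ1=0°)
t=4 rotate(1, 90) ⇒ joint angles (θ0=90°, θ1=90°)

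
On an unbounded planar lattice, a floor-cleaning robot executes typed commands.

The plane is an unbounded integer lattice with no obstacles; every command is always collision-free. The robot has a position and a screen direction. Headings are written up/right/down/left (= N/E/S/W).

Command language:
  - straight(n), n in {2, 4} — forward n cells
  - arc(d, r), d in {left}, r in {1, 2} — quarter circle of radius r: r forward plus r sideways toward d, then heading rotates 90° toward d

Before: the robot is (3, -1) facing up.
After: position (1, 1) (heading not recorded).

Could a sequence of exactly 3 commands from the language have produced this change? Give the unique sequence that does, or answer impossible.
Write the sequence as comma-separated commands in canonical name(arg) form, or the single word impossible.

key: order matters: swapping straight(2) and arc(left, 1) lands elsewhere
start: (3, -1) facing up
step 1 (straight(2)): (3, 1) facing up
step 2 (arc(left, 1)): (2, 2) facing left
step 3 (arc(left, 1)): (1, 1) facing down
no other 3-command option fits: unique.

straight(2), arc(left, 1), arc(left, 1)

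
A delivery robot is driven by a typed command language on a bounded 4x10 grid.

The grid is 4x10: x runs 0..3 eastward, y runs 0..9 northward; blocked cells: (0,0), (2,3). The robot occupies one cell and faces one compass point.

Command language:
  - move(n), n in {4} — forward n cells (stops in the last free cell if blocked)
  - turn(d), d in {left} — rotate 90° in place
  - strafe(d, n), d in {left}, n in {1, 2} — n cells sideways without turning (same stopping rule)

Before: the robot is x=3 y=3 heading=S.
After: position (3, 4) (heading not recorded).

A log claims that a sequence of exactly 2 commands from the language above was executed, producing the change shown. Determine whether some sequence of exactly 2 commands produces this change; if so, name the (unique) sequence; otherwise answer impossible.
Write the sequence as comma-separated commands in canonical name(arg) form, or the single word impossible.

turn(left), strafe(left, 1)

key: running strafe(left, 1) before turn(left) would end elsewhere — order is forced
from: x=3 y=3 heading=S
step 1 (turn(left)): x=3 y=3 heading=E
step 2 (strafe(left, 1)): x=3 y=4 heading=E
all 16 alternatives checked — unique.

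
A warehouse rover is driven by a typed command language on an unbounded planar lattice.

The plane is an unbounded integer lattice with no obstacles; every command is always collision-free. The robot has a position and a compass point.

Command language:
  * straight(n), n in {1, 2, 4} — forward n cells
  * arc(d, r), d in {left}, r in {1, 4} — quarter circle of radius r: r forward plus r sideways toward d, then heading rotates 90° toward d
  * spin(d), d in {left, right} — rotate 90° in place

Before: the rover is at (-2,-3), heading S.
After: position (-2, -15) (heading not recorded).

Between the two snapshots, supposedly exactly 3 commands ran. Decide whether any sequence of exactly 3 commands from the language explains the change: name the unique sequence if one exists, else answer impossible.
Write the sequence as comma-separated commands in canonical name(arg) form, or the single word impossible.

straight(4), straight(4), straight(4)

initial: at (-2,-3), heading S
step 1 (straight(4)): at (-2,-7), heading S
step 2 (straight(4)): at (-2,-11), heading S
step 3 (straight(4)): at (-2,-15), heading S
no rival 3-sequence matches.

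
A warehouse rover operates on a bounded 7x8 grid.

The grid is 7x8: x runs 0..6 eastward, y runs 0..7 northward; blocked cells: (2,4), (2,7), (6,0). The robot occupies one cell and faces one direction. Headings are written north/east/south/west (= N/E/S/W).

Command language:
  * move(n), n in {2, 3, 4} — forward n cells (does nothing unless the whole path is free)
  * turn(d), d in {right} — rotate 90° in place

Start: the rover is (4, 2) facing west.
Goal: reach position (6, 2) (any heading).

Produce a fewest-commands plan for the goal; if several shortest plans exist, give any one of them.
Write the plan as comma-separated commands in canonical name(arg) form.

begin: (4, 2) facing west
[1] after turn(right): (4, 2) facing north
[2] after turn(right): (4, 2) facing east
[3] after move(2): (6, 2) facing east
no 2-step plan works, so 3 is optimal.

turn(right), turn(right), move(2)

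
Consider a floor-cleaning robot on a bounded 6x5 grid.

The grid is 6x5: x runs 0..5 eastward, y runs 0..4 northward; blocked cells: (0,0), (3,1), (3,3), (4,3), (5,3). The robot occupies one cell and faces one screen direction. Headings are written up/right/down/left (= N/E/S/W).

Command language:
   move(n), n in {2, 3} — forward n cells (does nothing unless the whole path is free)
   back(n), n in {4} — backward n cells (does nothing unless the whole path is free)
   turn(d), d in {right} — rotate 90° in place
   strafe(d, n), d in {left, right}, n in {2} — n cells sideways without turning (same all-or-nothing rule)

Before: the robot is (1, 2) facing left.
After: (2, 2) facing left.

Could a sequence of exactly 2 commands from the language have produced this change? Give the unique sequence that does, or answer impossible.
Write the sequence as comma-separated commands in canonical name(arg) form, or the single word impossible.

key: order matters: swapping back(4) and move(3) lands elsewhere
t0: (1, 2) facing left
[1] after back(4): (5, 2) facing left
[2] after move(3): (2, 2) facing left
all 36 alternatives checked — unique.

back(4), move(3)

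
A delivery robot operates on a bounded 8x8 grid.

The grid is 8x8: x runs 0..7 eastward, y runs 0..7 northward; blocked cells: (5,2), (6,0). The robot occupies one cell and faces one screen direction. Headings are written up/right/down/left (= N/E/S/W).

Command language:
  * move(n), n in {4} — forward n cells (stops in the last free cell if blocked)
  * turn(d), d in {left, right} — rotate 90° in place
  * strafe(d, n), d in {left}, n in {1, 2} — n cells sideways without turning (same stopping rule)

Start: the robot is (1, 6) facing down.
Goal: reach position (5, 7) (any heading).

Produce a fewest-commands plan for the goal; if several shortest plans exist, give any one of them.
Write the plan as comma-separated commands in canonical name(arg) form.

from: (1, 6) facing down
step 1 (turn(left)): (1, 6) facing right
step 2 (strafe(left, 2)): (1, 7) facing right
step 3 (move(4)): (5, 7) facing right
nothing shorter than 3 reaches the goal.

turn(left), strafe(left, 2), move(4)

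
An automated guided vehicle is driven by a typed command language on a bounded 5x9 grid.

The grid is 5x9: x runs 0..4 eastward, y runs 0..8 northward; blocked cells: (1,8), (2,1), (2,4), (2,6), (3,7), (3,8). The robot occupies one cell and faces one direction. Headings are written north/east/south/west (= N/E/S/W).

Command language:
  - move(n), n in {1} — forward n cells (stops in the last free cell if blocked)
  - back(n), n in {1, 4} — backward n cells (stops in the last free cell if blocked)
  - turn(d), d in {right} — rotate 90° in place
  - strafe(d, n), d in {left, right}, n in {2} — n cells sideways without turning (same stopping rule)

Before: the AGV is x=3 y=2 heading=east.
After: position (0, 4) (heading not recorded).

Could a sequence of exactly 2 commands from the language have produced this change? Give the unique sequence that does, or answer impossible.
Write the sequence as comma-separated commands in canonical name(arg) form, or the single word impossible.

back(4), strafe(left, 2)

key: back(4) runs into the grid edge before its full distance
start: x=3 y=2 heading=east
step 1 (back(4)): x=0 y=2 heading=east
step 2 (strafe(left, 2)): x=0 y=4 heading=east
no rival 2-sequence matches.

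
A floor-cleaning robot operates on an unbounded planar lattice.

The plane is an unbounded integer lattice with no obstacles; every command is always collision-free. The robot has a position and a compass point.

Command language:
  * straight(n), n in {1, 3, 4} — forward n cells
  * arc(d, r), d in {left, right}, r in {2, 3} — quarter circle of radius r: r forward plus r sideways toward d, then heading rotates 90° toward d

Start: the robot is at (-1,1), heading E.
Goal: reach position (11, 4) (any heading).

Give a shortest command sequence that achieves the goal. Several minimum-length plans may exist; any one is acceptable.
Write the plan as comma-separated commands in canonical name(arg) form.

straight(1), straight(4), straight(4), arc(left, 3)

begin: at (-1,1), heading E
1. straight(1) → at (0,1), heading E
2. straight(4) → at (4,1), heading E
3. straight(4) → at (8,1), heading E
4. arc(left, 3) → at (11,4), heading N
shorter routes all fall short; 4 is best.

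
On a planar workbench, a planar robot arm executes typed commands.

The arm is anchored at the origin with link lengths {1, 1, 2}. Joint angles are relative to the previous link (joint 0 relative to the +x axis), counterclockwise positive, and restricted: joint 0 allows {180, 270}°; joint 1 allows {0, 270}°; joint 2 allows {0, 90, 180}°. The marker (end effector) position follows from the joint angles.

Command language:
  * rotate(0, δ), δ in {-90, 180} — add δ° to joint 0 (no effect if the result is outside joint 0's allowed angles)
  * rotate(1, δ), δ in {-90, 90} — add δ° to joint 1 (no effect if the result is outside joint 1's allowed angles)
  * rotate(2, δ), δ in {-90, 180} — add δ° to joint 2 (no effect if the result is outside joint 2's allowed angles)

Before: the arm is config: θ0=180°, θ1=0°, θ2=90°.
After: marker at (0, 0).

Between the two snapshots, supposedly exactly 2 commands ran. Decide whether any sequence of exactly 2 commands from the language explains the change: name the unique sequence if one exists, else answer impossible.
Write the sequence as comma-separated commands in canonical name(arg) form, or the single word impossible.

rotate(2, -90), rotate(2, 180)

key: order matters: swapping rotate(2, -90) and rotate(2, 180) lands elsewhere
begin: config: θ0=180°, θ1=0°, θ2=90°
[1] after rotate(2, -90): config: θ0=180°, θ1=0°, θ2=0°
[2] after rotate(2, 180): config: θ0=180°, θ1=0°, θ2=180°
uniquely the one of 36 2-step routes that fits.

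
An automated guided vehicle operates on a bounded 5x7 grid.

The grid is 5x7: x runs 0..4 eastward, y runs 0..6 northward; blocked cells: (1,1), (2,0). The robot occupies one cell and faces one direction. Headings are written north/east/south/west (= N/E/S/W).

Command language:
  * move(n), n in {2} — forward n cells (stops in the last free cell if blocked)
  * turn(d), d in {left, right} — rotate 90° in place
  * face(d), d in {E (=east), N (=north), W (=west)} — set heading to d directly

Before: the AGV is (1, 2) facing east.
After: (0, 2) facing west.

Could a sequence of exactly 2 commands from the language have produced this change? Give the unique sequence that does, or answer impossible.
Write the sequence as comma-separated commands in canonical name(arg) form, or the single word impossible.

key: position moved to (0,2) AND the heading swung to W — translation plus rotation needed
start: (1, 2) facing east
t=1 face(W) ⇒ (1, 2) facing west
t=2 move(2) ⇒ (0, 2) facing west
all 36 alternatives checked — unique.

face(W), move(2)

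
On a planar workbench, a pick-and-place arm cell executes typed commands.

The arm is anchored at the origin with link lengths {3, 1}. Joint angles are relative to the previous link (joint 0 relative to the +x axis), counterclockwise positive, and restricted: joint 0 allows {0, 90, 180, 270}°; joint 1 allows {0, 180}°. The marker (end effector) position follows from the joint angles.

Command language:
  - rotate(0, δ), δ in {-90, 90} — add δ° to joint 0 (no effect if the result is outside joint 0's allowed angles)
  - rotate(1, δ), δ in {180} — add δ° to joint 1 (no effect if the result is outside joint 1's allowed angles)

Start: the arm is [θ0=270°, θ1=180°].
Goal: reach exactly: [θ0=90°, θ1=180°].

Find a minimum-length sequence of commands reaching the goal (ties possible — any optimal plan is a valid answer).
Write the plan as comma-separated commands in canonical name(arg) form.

rotate(0, 90), rotate(0, 90)

start: [θ0=270°, θ1=180°]
1. rotate(0, 90) → [θ0=0°, θ1=180°]
2. rotate(0, 90) → [θ0=90°, θ1=180°]
minimal: 2 command(s), checked below 2.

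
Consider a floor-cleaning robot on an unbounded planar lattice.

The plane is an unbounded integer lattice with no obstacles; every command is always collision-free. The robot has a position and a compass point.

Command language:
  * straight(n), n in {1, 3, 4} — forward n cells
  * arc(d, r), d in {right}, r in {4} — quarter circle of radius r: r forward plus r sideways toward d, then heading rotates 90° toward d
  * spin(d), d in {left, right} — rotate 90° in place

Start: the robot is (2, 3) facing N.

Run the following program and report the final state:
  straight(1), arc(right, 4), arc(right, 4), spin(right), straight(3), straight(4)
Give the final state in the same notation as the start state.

(3, 4) facing W

start: (2, 3) facing N
[1] after straight(1): (2, 4) facing N
[2] after arc(right, 4): (6, 8) facing E
[3] after arc(right, 4): (10, 4) facing S
[4] after spin(right): (10, 4) facing W
[5] after straight(3): (7, 4) facing W
[6] after straight(4): (3, 4) facing W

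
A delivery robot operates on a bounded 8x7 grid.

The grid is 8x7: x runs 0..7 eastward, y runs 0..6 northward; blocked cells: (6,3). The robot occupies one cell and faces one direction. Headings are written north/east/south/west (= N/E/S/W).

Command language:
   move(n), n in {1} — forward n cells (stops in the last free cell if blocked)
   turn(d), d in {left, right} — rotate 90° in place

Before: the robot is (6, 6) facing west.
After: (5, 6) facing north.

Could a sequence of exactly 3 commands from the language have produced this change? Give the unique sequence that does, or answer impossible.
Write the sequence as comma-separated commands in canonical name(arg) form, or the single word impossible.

key: the second move(1) runs into the grid edge before its full distance
begin: (6, 6) facing west
t=1 move(1) ⇒ (5, 6) facing west
t=2 turn(right) ⇒ (5, 6) facing north
t=3 move(1) ⇒ (5, 6) facing north
all 27 alternatives checked — unique.

move(1), turn(right), move(1)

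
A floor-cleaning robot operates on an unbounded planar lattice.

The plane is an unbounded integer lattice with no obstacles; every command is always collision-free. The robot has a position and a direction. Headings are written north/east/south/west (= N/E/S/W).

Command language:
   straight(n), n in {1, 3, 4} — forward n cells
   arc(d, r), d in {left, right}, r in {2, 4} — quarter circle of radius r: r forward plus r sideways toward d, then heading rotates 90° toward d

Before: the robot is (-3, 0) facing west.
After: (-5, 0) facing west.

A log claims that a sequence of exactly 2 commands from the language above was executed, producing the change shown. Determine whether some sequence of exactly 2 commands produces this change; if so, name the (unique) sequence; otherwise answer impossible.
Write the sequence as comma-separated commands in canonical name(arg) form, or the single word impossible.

straight(1), straight(1)

key: heading stays W — no command in the sequence turns
begin: (-3, 0) facing west
step 1 (straight(1)): (-4, 0) facing west
step 2 (straight(1)): (-5, 0) facing west
uniquely the one of 49 2-step routes that fits.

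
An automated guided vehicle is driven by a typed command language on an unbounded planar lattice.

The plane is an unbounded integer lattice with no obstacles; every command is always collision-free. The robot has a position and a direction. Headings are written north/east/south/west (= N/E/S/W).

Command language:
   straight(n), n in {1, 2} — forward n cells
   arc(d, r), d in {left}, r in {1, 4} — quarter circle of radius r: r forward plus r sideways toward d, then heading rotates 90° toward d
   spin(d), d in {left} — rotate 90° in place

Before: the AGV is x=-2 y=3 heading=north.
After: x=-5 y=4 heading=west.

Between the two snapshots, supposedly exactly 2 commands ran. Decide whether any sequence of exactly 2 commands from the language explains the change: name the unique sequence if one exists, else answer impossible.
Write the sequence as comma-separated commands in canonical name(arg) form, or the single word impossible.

key: running straight(2) before arc(left, 1) would end elsewhere — order is forced
begin: x=-2 y=3 heading=north
[1] after arc(left, 1): x=-3 y=4 heading=west
[2] after straight(2): x=-5 y=4 heading=west
no rival 2-sequence matches.

arc(left, 1), straight(2)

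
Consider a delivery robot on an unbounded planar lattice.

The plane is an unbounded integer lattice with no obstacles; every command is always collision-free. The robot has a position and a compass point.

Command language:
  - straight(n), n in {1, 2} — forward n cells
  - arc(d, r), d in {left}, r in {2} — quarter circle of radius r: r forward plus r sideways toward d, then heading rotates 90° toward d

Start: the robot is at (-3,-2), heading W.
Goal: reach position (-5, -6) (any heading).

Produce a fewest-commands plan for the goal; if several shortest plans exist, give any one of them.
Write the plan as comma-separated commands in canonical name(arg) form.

arc(left, 2), straight(2)

start: at (-3,-2), heading W
1. arc(left, 2) → at (-5,-4), heading S
2. straight(2) → at (-5,-6), heading S
no 1-step plan works, so 2 is optimal.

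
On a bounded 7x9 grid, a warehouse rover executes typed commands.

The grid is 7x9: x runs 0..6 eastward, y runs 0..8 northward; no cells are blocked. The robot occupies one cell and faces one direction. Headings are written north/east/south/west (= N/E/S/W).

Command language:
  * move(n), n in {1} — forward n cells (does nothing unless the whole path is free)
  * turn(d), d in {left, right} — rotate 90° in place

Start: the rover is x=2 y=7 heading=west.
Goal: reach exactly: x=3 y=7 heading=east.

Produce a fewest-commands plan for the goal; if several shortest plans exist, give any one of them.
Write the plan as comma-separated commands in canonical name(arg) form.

turn(left), turn(left), move(1)

t0: x=2 y=7 heading=west
t=1 turn(left) ⇒ x=2 y=7 heading=south
t=2 turn(left) ⇒ x=2 y=7 heading=east
t=3 move(1) ⇒ x=3 y=7 heading=east
minimal: 3 command(s), checked below 3.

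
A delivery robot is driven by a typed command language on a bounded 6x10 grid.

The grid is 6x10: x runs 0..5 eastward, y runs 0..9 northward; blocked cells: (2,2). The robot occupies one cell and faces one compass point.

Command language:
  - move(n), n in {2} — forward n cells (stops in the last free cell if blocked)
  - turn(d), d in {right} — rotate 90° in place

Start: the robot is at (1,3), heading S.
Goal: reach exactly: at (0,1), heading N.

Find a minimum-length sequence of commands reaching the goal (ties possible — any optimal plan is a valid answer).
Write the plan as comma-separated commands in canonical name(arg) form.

move(2), turn(right), move(2), turn(right)

start: at (1,3), heading S
1. move(2) → at (1,1), heading S
2. turn(right) → at (1,1), heading W
3. move(2) → at (0,1), heading W
4. turn(right) → at (0,1), heading N
no 3-step plan works, so 4 is optimal.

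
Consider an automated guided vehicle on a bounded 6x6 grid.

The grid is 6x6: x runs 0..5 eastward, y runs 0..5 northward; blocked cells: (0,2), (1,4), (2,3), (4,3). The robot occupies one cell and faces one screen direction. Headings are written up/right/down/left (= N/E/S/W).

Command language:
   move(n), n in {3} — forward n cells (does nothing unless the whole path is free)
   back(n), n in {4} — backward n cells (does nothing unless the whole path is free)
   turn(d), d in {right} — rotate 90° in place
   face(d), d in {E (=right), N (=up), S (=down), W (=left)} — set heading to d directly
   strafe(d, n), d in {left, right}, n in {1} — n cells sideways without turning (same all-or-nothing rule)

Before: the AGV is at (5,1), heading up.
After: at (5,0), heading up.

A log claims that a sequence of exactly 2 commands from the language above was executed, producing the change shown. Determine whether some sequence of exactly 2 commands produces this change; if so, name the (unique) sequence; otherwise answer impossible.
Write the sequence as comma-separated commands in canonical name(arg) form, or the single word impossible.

move(3), back(4)

key: heading stays N — no command in the sequence turns
from: at (5,1), heading up
[1] after move(3): at (5,4), heading up
[2] after back(4): at (5,0), heading up
all 81 alternatives checked — unique.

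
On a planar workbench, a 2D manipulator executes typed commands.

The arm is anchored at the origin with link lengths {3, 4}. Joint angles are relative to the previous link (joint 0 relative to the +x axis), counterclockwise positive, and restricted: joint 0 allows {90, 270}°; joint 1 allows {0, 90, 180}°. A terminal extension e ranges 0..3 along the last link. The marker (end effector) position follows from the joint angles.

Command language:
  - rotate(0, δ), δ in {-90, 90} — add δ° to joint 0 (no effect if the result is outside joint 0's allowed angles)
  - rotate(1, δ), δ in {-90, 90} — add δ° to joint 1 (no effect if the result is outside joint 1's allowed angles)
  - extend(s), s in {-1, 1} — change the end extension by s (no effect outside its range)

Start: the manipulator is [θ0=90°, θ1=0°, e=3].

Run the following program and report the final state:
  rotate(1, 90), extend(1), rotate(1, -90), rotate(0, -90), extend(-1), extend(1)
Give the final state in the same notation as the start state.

start: [θ0=90°, θ1=0°, e=3]
t=1 rotate(1, 90) ⇒ [θ0=90°, θ1=90°, e=3]
t=2 extend(1) ⇒ [θ0=90°, θ1=90°, e=3]
t=3 rotate(1, -90) ⇒ [θ0=90°, θ1=0°, e=3]
t=4 rotate(0, -90) ⇒ [θ0=90°, θ1=0°, e=3]
t=5 extend(-1) ⇒ [θ0=90°, θ1=0°, e=2]
t=6 extend(1) ⇒ [θ0=90°, θ1=0°, e=3]

[θ0=90°, θ1=0°, e=3]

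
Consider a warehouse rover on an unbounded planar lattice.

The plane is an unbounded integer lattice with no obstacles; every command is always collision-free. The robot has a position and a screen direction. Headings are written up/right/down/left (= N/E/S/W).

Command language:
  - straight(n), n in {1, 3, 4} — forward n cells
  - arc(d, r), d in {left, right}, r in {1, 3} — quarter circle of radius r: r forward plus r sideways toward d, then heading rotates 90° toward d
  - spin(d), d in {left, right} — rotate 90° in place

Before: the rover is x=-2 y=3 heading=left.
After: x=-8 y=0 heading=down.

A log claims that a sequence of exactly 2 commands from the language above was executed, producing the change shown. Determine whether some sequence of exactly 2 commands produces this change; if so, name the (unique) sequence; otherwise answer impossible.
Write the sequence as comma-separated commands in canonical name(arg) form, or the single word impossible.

key: cell and facing (now S) both changed — the 2 commands mix motion and turning
begin: x=-2 y=3 heading=left
1. straight(3) → x=-5 y=3 heading=left
2. arc(left, 3) → x=-8 y=0 heading=down
no rival 2-sequence matches.

straight(3), arc(left, 3)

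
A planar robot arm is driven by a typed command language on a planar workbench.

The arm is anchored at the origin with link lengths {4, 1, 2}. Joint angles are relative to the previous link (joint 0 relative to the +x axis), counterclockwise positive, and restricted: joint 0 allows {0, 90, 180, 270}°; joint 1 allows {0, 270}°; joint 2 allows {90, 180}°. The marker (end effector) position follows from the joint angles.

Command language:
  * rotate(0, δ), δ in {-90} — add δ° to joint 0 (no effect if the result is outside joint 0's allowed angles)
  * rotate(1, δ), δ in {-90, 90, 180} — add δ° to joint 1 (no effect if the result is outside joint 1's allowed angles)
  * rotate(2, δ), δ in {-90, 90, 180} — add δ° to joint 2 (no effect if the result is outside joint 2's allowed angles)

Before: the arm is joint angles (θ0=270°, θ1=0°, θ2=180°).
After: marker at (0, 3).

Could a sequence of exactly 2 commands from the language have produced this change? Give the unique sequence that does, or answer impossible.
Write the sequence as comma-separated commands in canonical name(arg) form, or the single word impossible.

start: joint angles (θ0=270°, θ1=0°, θ2=180°)
t=1 rotate(0, -90) ⇒ joint angles (θ0=180°, θ1=0°, θ2=180°)
t=2 rotate(0, -90) ⇒ joint angles (θ0=90°, θ1=0°, θ2=180°)
no rival 2-sequence matches.

rotate(0, -90), rotate(0, -90)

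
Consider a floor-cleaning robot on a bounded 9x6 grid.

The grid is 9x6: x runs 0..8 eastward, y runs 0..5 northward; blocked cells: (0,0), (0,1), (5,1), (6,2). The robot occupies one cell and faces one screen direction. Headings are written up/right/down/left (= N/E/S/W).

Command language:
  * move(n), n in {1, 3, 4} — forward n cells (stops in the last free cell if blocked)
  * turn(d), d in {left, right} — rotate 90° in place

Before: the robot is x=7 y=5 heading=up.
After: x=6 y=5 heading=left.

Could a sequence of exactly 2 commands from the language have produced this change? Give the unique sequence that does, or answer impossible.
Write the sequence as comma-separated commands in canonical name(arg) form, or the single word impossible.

key: position moved to (6,5) AND the heading swung to W — translation plus rotation needed
initial: x=7 y=5 heading=up
t=1 turn(left) ⇒ x=7 y=5 heading=left
t=2 move(1) ⇒ x=6 y=5 heading=left
no other 2-command option fits: unique.

turn(left), move(1)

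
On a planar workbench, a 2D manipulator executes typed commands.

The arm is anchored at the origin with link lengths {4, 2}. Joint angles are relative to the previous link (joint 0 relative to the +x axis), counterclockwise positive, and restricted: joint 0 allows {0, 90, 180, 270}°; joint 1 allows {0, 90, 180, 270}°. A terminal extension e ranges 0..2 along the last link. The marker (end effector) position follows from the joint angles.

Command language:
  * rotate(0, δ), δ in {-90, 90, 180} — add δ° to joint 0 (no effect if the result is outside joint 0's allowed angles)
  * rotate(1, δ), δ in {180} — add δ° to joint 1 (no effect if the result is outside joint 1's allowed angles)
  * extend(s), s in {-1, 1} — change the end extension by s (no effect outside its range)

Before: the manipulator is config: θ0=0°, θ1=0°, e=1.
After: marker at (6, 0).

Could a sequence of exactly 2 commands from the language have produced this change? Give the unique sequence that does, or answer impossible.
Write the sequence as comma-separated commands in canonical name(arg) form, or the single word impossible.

initial: config: θ0=0°, θ1=0°, e=1
t=1 extend(-1) ⇒ config: θ0=0°, θ1=0°, e=0
t=2 extend(-1) ⇒ config: θ0=0°, θ1=0°, e=0
all 36 alternatives checked — unique.

extend(-1), extend(-1)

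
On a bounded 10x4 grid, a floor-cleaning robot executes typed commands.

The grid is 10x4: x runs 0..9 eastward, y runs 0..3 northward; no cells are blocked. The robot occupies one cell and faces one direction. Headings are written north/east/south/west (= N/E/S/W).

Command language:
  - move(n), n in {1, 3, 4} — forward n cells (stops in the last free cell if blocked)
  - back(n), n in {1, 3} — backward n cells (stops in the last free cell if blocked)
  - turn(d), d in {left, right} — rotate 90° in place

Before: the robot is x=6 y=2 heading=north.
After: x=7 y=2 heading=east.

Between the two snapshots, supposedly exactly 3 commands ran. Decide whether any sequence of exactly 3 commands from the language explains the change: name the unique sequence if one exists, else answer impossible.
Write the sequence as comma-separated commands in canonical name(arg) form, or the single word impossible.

key: running move(4) before turn(right) would end elsewhere — order is forced
begin: x=6 y=2 heading=north
1. turn(right) → x=6 y=2 heading=east
2. back(3) → x=3 y=2 heading=east
3. move(4) → x=7 y=2 heading=east
all 343 alternatives checked — unique.

turn(right), back(3), move(4)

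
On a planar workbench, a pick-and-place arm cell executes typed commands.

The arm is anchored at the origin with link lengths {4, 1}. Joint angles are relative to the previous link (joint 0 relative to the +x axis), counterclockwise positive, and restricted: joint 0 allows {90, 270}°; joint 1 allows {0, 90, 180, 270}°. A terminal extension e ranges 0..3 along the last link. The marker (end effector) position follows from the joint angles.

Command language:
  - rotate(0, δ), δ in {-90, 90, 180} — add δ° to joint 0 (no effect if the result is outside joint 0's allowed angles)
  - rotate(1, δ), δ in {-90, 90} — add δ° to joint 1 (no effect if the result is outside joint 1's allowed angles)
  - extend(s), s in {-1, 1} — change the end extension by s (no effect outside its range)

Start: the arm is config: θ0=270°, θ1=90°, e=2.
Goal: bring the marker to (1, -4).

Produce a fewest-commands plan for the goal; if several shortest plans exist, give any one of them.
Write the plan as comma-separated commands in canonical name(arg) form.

t0: config: θ0=270°, θ1=90°, e=2
[1] after extend(-1): config: θ0=270°, θ1=90°, e=1
[2] after extend(-1): config: θ0=270°, θ1=90°, e=0
minimal: 2 command(s), checked below 2.

extend(-1), extend(-1)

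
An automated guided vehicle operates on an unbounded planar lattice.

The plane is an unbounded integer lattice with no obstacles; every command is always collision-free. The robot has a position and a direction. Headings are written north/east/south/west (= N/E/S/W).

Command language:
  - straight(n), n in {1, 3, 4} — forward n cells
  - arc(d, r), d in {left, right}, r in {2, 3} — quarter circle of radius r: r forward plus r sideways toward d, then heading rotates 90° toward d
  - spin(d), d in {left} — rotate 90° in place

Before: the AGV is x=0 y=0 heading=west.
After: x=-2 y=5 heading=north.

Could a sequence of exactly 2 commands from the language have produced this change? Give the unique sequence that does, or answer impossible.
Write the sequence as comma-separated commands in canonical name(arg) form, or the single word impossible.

key: cell and facing (now N) both changed — the 2 commands mix motion and turning
initial: x=0 y=0 heading=west
t=1 arc(right, 2) ⇒ x=-2 y=2 heading=north
t=2 straight(3) ⇒ x=-2 y=5 heading=north
no other 2-command option fits: unique.

arc(right, 2), straight(3)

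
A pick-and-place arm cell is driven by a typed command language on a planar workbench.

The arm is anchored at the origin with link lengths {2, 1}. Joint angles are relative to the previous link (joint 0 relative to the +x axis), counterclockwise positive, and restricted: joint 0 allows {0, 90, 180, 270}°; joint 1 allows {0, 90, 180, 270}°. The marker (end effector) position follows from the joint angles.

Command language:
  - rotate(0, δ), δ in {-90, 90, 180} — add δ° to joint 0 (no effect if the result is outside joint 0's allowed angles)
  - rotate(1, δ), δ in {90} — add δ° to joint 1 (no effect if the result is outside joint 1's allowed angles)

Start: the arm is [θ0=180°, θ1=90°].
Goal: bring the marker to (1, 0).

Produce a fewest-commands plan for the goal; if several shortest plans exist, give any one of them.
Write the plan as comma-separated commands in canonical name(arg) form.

initial: [θ0=180°, θ1=90°]
step 1 (rotate(1, 90)): [θ0=180°, θ1=180°]
step 2 (rotate(0, 180)): [θ0=0°, θ1=180°]
shorter routes all fall short; 2 is best.

rotate(1, 90), rotate(0, 180)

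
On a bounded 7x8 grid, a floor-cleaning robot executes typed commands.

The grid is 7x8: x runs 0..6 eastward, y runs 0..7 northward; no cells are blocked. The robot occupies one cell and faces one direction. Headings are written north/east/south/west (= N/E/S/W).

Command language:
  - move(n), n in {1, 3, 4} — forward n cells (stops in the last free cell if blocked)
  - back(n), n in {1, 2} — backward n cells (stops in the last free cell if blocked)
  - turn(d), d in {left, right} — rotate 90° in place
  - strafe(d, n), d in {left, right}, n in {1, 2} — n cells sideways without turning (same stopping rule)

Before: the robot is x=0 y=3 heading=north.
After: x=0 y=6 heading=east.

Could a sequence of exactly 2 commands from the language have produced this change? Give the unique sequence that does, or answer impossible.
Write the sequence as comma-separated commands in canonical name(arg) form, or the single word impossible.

move(3), turn(right)

key: position moved to (0,6) AND the heading swung to E — translation plus rotation needed
begin: x=0 y=3 heading=north
t=1 move(3) ⇒ x=0 y=6 heading=north
t=2 turn(right) ⇒ x=0 y=6 heading=east
all 121 alternatives checked — unique.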